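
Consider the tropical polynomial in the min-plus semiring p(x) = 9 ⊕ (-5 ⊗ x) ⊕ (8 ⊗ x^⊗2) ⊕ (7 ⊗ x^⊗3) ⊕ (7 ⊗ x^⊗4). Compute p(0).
p(0) = -5

A tropical monomial a ⊗ x^⊗i evaluates to a + i · x. Evaluating each term at x = 0:
  Term 0 contributes 9 + 0 · 0 = 9
  Term 1 contributes -5 + 1 · 0 = -5
  Term 2 contributes 8 + 2 · 0 = 8
  Term 3 contributes 7 + 3 · 0 = 7
  Term 4 contributes 7 + 4 · 0 = 7
p(0) = ⊕ of these = min[9, -5, 8, 7, 7] = -5.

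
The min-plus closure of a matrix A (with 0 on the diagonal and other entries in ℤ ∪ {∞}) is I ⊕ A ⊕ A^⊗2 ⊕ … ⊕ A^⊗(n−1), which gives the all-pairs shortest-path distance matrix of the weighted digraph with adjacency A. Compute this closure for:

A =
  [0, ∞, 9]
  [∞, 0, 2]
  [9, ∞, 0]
Closure =
  [0, ∞, 9]
  [11, 0, 2]
  [9, ∞, 0]

This is the Floyd-Warshall all-pairs shortest-path computation. For each intermediate vertex k = 0, 1, …, 2, update dist[i][j] ← min(dist[i][j], dist[i][k] + dist[k][j]). The final matrix gives, for each (i, j), the minimum total weight of any directed path from i to j (possibly empty when i = j).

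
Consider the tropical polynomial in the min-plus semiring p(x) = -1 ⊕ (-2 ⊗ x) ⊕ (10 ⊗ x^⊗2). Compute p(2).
p(2) = -1

A tropical monomial a ⊗ x^⊗i evaluates to a + i · x. Evaluating each term at x = 2:
  Term 0 contributes -1 + 0 · 2 = -1
  Term 1 contributes -2 + 1 · 2 = 0
  Term 2 contributes 10 + 2 · 2 = 14
p(2) = ⊕ of these = min[-1, 0, 14] = -1.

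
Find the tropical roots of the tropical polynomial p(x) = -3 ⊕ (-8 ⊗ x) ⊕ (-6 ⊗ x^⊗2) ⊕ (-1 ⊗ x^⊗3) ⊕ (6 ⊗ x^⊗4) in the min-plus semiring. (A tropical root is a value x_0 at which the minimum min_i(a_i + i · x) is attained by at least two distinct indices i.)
Roots: {-7, -5, -2, 5}

Each tropical root is a break point of the lower envelope of the lines y = a_i + i · x (there are 5 lines, with slopes 0, 1, ..., 4). Only the lines that attain the minimum somewhere contribute to roots; other lines are dominated. Here the surviving (envelope) indices are i = 4, i = 3, i = 2, i = 1, i = 0.
Intersections between consecutive envelope lines give the roots: for adjacent envelope indices i < j the intersection is x = (a_i − a_j) / (j − i). Reading off the sorted break points: {-7, -5, -2, 5}.
Verification: at each break x_0, at least two indices attain the minimum of min_i(a_i + i · x_0).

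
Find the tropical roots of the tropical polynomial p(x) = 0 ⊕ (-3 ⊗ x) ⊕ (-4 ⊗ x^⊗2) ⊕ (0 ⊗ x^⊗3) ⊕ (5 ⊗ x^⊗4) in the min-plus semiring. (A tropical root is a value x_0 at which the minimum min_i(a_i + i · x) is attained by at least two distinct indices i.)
Roots: {-5, -4, 1, 3}

Each tropical root is a break point of the lower envelope of the lines y = a_i + i · x (there are 5 lines, with slopes 0, 1, ..., 4). Only the lines that attain the minimum somewhere contribute to roots; other lines are dominated. Here the surviving (envelope) indices are i = 4, i = 3, i = 2, i = 1, i = 0.
Intersections between consecutive envelope lines give the roots: for adjacent envelope indices i < j the intersection is x = (a_i − a_j) / (j − i). Reading off the sorted break points: {-5, -4, 1, 3}.
Verification: at each break x_0, at least two indices attain the minimum of min_i(a_i + i · x_0).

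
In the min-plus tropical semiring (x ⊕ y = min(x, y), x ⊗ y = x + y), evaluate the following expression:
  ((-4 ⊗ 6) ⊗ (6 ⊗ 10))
((-4 ⊗ 6) ⊗ (6 ⊗ 10)) = 18

Expand innermost to outermost. Recall ⊕ takes the minimum of its arguments and ⊗ takes their sum. Working out the expression ((-4 ⊗ 6) ⊗ (6 ⊗ 10)) gives 18.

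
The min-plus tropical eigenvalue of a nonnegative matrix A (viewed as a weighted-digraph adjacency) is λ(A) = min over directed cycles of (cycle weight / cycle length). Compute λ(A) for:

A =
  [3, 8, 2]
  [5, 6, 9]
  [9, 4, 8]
λ(A) = 3

Enumerate directed cycles and compute their means (weight / length). Sample:
  cycle 0 → 0: weight = 3, length = 1, mean = 3/1 ≈ 3.000
  cycle 1 → 1: weight = 6, length = 1, mean = 6/1 ≈ 6.000
  cycle 2 → 2: weight = 8, length = 1, mean = 8/1 ≈ 8.000
  cycle 0 → 1 → 0: weight = 13, length = 2, mean = 13/2 ≈ 6.500
  cycle 0 → 2 → 0: weight = 11, length = 2, mean = 11/2 ≈ 5.500
  cycle 1 → 0 → 1: weight = 13, length = 2, mean = 13/2 ≈ 6.500
Minimum mean = 3.000, attained e.g. along the cycle 0 → 0 with weight 3 and length 1. So λ(A) = 3/1 = 3.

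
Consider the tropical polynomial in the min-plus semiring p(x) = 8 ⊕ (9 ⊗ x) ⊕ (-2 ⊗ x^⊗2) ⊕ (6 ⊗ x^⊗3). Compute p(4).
p(4) = 6

A tropical monomial a ⊗ x^⊗i evaluates to a + i · x. Evaluating each term at x = 4:
  Term 0 contributes 8 + 0 · 4 = 8
  Term 1 contributes 9 + 1 · 4 = 13
  Term 2 contributes -2 + 2 · 4 = 6
  Term 3 contributes 6 + 3 · 4 = 18
p(4) = ⊕ of these = min[8, 13, 6, 18] = 6.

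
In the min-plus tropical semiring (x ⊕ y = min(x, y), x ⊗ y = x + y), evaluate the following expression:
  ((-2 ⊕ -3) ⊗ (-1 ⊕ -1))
((-2 ⊕ -3) ⊗ (-1 ⊕ -1)) = -4

Expand innermost to outermost. Recall ⊕ takes the minimum of its arguments and ⊗ takes their sum. Working out the expression ((-2 ⊕ -3) ⊗ (-1 ⊕ -1)) gives -4.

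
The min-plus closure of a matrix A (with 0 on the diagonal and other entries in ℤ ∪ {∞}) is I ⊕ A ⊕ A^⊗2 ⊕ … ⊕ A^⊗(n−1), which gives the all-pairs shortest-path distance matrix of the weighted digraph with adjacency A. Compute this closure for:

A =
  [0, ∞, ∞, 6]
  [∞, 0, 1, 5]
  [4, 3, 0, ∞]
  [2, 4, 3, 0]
Closure =
  [0, 10, 9, 6]
  [5, 0, 1, 5]
  [4, 3, 0, 8]
  [2, 4, 3, 0]

This is the Floyd-Warshall all-pairs shortest-path computation. For each intermediate vertex k = 0, 1, …, 3, update dist[i][j] ← min(dist[i][j], dist[i][k] + dist[k][j]). The final matrix gives, for each (i, j), the minimum total weight of any directed path from i to j (possibly empty when i = j).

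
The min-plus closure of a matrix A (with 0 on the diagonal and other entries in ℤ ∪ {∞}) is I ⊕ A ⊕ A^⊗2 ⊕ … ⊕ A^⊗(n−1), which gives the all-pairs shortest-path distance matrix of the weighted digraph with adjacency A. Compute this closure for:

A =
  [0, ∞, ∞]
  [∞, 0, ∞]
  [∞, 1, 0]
Closure =
  [0, ∞, ∞]
  [∞, 0, ∞]
  [∞, 1, 0]

This is the Floyd-Warshall all-pairs shortest-path computation. For each intermediate vertex k = 0, 1, …, 2, update dist[i][j] ← min(dist[i][j], dist[i][k] + dist[k][j]). The final matrix gives, for each (i, j), the minimum total weight of any directed path from i to j (possibly empty when i = j).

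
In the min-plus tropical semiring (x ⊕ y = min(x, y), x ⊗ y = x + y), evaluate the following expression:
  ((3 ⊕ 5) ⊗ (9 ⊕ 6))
((3 ⊕ 5) ⊗ (9 ⊕ 6)) = 9

Expand innermost to outermost. Recall ⊕ takes the minimum of its arguments and ⊗ takes their sum. Working out the expression ((3 ⊕ 5) ⊗ (9 ⊕ 6)) gives 9.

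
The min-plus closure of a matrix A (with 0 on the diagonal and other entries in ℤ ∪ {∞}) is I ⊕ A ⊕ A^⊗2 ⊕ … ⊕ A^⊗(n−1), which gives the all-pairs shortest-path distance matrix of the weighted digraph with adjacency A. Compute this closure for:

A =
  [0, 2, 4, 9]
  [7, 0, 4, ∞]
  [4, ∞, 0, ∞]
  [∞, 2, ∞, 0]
Closure =
  [0, 2, 4, 9]
  [7, 0, 4, 16]
  [4, 6, 0, 13]
  [9, 2, 6, 0]

This is the Floyd-Warshall all-pairs shortest-path computation. For each intermediate vertex k = 0, 1, …, 3, update dist[i][j] ← min(dist[i][j], dist[i][k] + dist[k][j]). The final matrix gives, for each (i, j), the minimum total weight of any directed path from i to j (possibly empty when i = j).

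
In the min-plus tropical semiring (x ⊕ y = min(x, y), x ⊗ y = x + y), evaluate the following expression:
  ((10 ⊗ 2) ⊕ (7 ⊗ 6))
((10 ⊗ 2) ⊕ (7 ⊗ 6)) = 12

Expand innermost to outermost. Recall ⊕ takes the minimum of its arguments and ⊗ takes their sum. Working out the expression ((10 ⊗ 2) ⊕ (7 ⊗ 6)) gives 12.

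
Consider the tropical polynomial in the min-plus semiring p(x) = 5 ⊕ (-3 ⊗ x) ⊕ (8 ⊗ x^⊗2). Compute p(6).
p(6) = 3

A tropical monomial a ⊗ x^⊗i evaluates to a + i · x. Evaluating each term at x = 6:
  Term 0 contributes 5 + 0 · 6 = 5
  Term 1 contributes -3 + 1 · 6 = 3
  Term 2 contributes 8 + 2 · 6 = 20
p(6) = ⊕ of these = min[5, 3, 20] = 3.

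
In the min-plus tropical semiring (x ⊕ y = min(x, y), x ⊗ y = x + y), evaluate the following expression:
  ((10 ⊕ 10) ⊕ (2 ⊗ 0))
((10 ⊕ 10) ⊕ (2 ⊗ 0)) = 2

Expand innermost to outermost. Recall ⊕ takes the minimum of its arguments and ⊗ takes their sum. Working out the expression ((10 ⊕ 10) ⊕ (2 ⊗ 0)) gives 2.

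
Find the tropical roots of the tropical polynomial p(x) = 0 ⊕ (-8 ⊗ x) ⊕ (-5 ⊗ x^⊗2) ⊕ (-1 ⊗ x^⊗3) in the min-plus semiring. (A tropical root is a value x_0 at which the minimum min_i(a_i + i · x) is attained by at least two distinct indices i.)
Roots: {-4, -3, 8}

Each tropical root is a break point of the lower envelope of the lines y = a_i + i · x (there are 4 lines, with slopes 0, 1, ..., 3). Only the lines that attain the minimum somewhere contribute to roots; other lines are dominated. Here the surviving (envelope) indices are i = 3, i = 2, i = 1, i = 0.
Intersections between consecutive envelope lines give the roots: for adjacent envelope indices i < j the intersection is x = (a_i − a_j) / (j − i). Reading off the sorted break points: {-4, -3, 8}.
Verification: at each break x_0, at least two indices attain the minimum of min_i(a_i + i · x_0).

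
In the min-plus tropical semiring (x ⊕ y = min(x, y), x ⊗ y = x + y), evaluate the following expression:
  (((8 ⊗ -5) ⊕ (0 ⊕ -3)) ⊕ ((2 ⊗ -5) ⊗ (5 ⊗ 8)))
(((8 ⊗ -5) ⊕ (0 ⊕ -3)) ⊕ ((2 ⊗ -5) ⊗ (5 ⊗ 8))) = -3

Expand innermost to outermost. Recall ⊕ takes the minimum of its arguments and ⊗ takes their sum. Working out the expression (((8 ⊗ -5) ⊕ (0 ⊕ -3)) ⊕ ((2 ⊗ -5) ⊗ (5 ⊗ 8))) gives -3.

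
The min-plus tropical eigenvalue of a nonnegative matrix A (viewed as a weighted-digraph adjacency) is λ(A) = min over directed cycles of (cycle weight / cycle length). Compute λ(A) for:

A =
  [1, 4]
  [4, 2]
λ(A) = 1

Enumerate directed cycles and compute their means (weight / length). Sample:
  cycle 0 → 0: weight = 1, length = 1, mean = 1/1 ≈ 1.000
  cycle 1 → 1: weight = 2, length = 1, mean = 2/1 ≈ 2.000
  cycle 0 → 1 → 0: weight = 8, length = 2, mean = 8/2 ≈ 4.000
  cycle 1 → 0 → 1: weight = 8, length = 2, mean = 8/2 ≈ 4.000
Minimum mean = 1.000, attained e.g. along the cycle 0 → 0 with weight 1 and length 1. So λ(A) = 1/1 = 1.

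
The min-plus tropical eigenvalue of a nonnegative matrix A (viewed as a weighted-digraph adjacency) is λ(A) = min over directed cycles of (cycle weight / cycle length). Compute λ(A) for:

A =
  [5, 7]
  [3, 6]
λ(A) = 5

Enumerate directed cycles and compute their means (weight / length). Sample:
  cycle 0 → 0: weight = 5, length = 1, mean = 5/1 ≈ 5.000
  cycle 1 → 1: weight = 6, length = 1, mean = 6/1 ≈ 6.000
  cycle 0 → 1 → 0: weight = 10, length = 2, mean = 10/2 ≈ 5.000
  cycle 1 → 0 → 1: weight = 10, length = 2, mean = 10/2 ≈ 5.000
Minimum mean = 5.000, attained e.g. along the cycle 0 → 0 with weight 5 and length 1. So λ(A) = 5/1 = 5.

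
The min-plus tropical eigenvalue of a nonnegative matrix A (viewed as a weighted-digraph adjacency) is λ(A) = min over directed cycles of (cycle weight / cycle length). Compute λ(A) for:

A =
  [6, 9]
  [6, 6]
λ(A) = 6

Enumerate directed cycles and compute their means (weight / length). Sample:
  cycle 0 → 0: weight = 6, length = 1, mean = 6/1 ≈ 6.000
  cycle 1 → 1: weight = 6, length = 1, mean = 6/1 ≈ 6.000
  cycle 0 → 1 → 0: weight = 15, length = 2, mean = 15/2 ≈ 7.500
  cycle 1 → 0 → 1: weight = 15, length = 2, mean = 15/2 ≈ 7.500
Minimum mean = 6.000, attained e.g. along the cycle 0 → 0 with weight 6 and length 1. So λ(A) = 6/1 = 6.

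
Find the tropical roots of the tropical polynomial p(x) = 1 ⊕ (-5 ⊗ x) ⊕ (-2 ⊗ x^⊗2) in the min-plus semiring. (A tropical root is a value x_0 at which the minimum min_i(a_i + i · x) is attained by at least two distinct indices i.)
Roots: {-3, 6}

Each tropical root is a break point of the lower envelope of the lines y = a_i + i · x (there are 3 lines, with slopes 0, 1, ..., 2). Only the lines that attain the minimum somewhere contribute to roots; other lines are dominated. Here the surviving (envelope) indices are i = 2, i = 1, i = 0.
Intersections between consecutive envelope lines give the roots: for adjacent envelope indices i < j the intersection is x = (a_i − a_j) / (j − i). Reading off the sorted break points: {-3, 6}.
Verification: at each break x_0, at least two indices attain the minimum of min_i(a_i + i · x_0).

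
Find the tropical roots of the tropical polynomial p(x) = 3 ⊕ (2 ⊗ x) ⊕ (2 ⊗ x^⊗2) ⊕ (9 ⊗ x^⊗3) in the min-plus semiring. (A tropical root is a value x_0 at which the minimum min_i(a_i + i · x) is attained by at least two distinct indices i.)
Roots: {-7, 0, 1}

Each tropical root is a break point of the lower envelope of the lines y = a_i + i · x (there are 4 lines, with slopes 0, 1, ..., 3). Only the lines that attain the minimum somewhere contribute to roots; other lines are dominated. Here the surviving (envelope) indices are i = 3, i = 2, i = 1, i = 0.
Intersections between consecutive envelope lines give the roots: for adjacent envelope indices i < j the intersection is x = (a_i − a_j) / (j − i). Reading off the sorted break points: {-7, 0, 1}.
Verification: at each break x_0, at least two indices attain the minimum of min_i(a_i + i · x_0).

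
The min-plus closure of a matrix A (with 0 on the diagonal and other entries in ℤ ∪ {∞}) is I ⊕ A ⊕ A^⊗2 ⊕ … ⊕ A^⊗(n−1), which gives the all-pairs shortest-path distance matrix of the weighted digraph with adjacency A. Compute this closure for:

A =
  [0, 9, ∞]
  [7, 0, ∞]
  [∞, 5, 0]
Closure =
  [0, 9, ∞]
  [7, 0, ∞]
  [12, 5, 0]

This is the Floyd-Warshall all-pairs shortest-path computation. For each intermediate vertex k = 0, 1, …, 2, update dist[i][j] ← min(dist[i][j], dist[i][k] + dist[k][j]). The final matrix gives, for each (i, j), the minimum total weight of any directed path from i to j (possibly empty when i = j).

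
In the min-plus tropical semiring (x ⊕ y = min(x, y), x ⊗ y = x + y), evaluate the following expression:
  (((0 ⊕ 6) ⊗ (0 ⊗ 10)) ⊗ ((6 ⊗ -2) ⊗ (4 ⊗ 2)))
(((0 ⊕ 6) ⊗ (0 ⊗ 10)) ⊗ ((6 ⊗ -2) ⊗ (4 ⊗ 2))) = 20

Expand innermost to outermost. Recall ⊕ takes the minimum of its arguments and ⊗ takes their sum. Working out the expression (((0 ⊕ 6) ⊗ (0 ⊗ 10)) ⊗ ((6 ⊗ -2) ⊗ (4 ⊗ 2))) gives 20.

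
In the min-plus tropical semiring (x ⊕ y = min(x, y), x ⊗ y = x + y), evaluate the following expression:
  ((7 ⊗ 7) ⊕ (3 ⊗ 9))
((7 ⊗ 7) ⊕ (3 ⊗ 9)) = 12

Expand innermost to outermost. Recall ⊕ takes the minimum of its arguments and ⊗ takes their sum. Working out the expression ((7 ⊗ 7) ⊕ (3 ⊗ 9)) gives 12.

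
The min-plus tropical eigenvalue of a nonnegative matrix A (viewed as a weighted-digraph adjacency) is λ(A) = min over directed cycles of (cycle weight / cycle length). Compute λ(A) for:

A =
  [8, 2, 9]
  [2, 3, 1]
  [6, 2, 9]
λ(A) = 3/2

Enumerate directed cycles and compute their means (weight / length). Sample:
  cycle 0 → 0: weight = 8, length = 1, mean = 8/1 ≈ 8.000
  cycle 1 → 1: weight = 3, length = 1, mean = 3/1 ≈ 3.000
  cycle 2 → 2: weight = 9, length = 1, mean = 9/1 ≈ 9.000
  cycle 0 → 1 → 0: weight = 4, length = 2, mean = 4/2 ≈ 2.000
  cycle 0 → 2 → 0: weight = 15, length = 2, mean = 15/2 ≈ 7.500
  cycle 1 → 0 → 1: weight = 4, length = 2, mean = 4/2 ≈ 2.000
Minimum mean = 1.500, attained e.g. along the cycle 1 → 2 → 1 with weight 3 and length 2. So λ(A) = 3/2 = 3/2.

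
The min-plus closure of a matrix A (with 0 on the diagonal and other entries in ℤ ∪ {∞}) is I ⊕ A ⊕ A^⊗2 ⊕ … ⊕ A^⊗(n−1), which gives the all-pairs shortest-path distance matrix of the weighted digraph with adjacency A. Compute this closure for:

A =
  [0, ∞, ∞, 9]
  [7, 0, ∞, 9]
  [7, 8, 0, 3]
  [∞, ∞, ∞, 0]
Closure =
  [0, ∞, ∞, 9]
  [7, 0, ∞, 9]
  [7, 8, 0, 3]
  [∞, ∞, ∞, 0]

This is the Floyd-Warshall all-pairs shortest-path computation. For each intermediate vertex k = 0, 1, …, 3, update dist[i][j] ← min(dist[i][j], dist[i][k] + dist[k][j]). The final matrix gives, for each (i, j), the minimum total weight of any directed path from i to j (possibly empty when i = j).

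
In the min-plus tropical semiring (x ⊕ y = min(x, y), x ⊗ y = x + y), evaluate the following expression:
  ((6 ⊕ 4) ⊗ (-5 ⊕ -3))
((6 ⊕ 4) ⊗ (-5 ⊕ -3)) = -1

Expand innermost to outermost. Recall ⊕ takes the minimum of its arguments and ⊗ takes their sum. Working out the expression ((6 ⊕ 4) ⊗ (-5 ⊕ -3)) gives -1.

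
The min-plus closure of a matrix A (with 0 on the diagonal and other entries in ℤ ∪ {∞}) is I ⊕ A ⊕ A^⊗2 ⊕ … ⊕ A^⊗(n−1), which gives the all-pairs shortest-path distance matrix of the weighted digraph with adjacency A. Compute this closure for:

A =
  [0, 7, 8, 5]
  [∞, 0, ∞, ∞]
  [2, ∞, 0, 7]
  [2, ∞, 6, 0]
Closure =
  [0, 7, 8, 5]
  [∞, 0, ∞, ∞]
  [2, 9, 0, 7]
  [2, 9, 6, 0]

This is the Floyd-Warshall all-pairs shortest-path computation. For each intermediate vertex k = 0, 1, …, 3, update dist[i][j] ← min(dist[i][j], dist[i][k] + dist[k][j]). The final matrix gives, for each (i, j), the minimum total weight of any directed path from i to j (possibly empty when i = j).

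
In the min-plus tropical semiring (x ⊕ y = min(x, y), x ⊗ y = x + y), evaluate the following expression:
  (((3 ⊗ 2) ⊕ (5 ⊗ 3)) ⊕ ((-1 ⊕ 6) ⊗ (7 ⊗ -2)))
(((3 ⊗ 2) ⊕ (5 ⊗ 3)) ⊕ ((-1 ⊕ 6) ⊗ (7 ⊗ -2))) = 4

Expand innermost to outermost. Recall ⊕ takes the minimum of its arguments and ⊗ takes their sum. Working out the expression (((3 ⊗ 2) ⊕ (5 ⊗ 3)) ⊕ ((-1 ⊕ 6) ⊗ (7 ⊗ -2))) gives 4.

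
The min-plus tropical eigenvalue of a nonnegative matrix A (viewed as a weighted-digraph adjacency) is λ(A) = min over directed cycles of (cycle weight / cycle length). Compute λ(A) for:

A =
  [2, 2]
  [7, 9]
λ(A) = 2

Enumerate directed cycles and compute their means (weight / length). Sample:
  cycle 0 → 0: weight = 2, length = 1, mean = 2/1 ≈ 2.000
  cycle 1 → 1: weight = 9, length = 1, mean = 9/1 ≈ 9.000
  cycle 0 → 1 → 0: weight = 9, length = 2, mean = 9/2 ≈ 4.500
  cycle 1 → 0 → 1: weight = 9, length = 2, mean = 9/2 ≈ 4.500
Minimum mean = 2.000, attained e.g. along the cycle 0 → 0 with weight 2 and length 1. So λ(A) = 2/1 = 2.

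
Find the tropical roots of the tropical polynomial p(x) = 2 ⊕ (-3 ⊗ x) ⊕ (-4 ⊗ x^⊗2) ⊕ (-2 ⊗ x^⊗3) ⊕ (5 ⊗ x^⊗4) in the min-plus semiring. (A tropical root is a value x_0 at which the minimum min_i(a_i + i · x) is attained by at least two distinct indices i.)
Roots: {-7, -2, 1, 5}

Each tropical root is a break point of the lower envelope of the lines y = a_i + i · x (there are 5 lines, with slopes 0, 1, ..., 4). Only the lines that attain the minimum somewhere contribute to roots; other lines are dominated. Here the surviving (envelope) indices are i = 4, i = 3, i = 2, i = 1, i = 0.
Intersections between consecutive envelope lines give the roots: for adjacent envelope indices i < j the intersection is x = (a_i − a_j) / (j − i). Reading off the sorted break points: {-7, -2, 1, 5}.
Verification: at each break x_0, at least two indices attain the minimum of min_i(a_i + i · x_0).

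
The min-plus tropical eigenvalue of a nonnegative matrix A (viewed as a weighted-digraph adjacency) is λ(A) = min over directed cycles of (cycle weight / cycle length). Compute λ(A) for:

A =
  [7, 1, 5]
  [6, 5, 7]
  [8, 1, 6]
λ(A) = 7/2

Enumerate directed cycles and compute their means (weight / length). Sample:
  cycle 0 → 0: weight = 7, length = 1, mean = 7/1 ≈ 7.000
  cycle 1 → 1: weight = 5, length = 1, mean = 5/1 ≈ 5.000
  cycle 2 → 2: weight = 6, length = 1, mean = 6/1 ≈ 6.000
  cycle 0 → 1 → 0: weight = 7, length = 2, mean = 7/2 ≈ 3.500
  cycle 0 → 2 → 0: weight = 13, length = 2, mean = 13/2 ≈ 6.500
  cycle 1 → 0 → 1: weight = 7, length = 2, mean = 7/2 ≈ 3.500
Minimum mean = 3.500, attained e.g. along the cycle 0 → 1 → 0 with weight 7 and length 2. So λ(A) = 7/2 = 7/2.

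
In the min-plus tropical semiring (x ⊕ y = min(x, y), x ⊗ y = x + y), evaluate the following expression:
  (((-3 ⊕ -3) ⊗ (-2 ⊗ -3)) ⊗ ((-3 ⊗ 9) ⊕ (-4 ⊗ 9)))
(((-3 ⊕ -3) ⊗ (-2 ⊗ -3)) ⊗ ((-3 ⊗ 9) ⊕ (-4 ⊗ 9))) = -3

Expand innermost to outermost. Recall ⊕ takes the minimum of its arguments and ⊗ takes their sum. Working out the expression (((-3 ⊕ -3) ⊗ (-2 ⊗ -3)) ⊗ ((-3 ⊗ 9) ⊕ (-4 ⊗ 9))) gives -3.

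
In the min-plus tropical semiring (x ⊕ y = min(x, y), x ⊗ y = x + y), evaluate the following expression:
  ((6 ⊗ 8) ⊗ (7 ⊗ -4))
((6 ⊗ 8) ⊗ (7 ⊗ -4)) = 17

Expand innermost to outermost. Recall ⊕ takes the minimum of its arguments and ⊗ takes their sum. Working out the expression ((6 ⊗ 8) ⊗ (7 ⊗ -4)) gives 17.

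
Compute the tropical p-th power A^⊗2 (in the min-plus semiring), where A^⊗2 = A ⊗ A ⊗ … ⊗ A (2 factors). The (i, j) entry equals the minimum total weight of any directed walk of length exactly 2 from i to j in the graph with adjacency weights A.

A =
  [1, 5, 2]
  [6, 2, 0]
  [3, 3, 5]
A^⊗2 =
  [2, 5, 3]
  [3, 3, 2]
  [4, 5, 3]

Each entry (A^⊗2)_ij equals the minimum over all length-2 walks i = v_0 → v_1 → … → v_2 = j of Σ_t A[v_t][v_{t+1}]. For example, for (i, j) = (0, 2) we minimise over 3 possible intermediate vertex sequences; the minimum is 3, attained along the walk 0 → 0 → 2.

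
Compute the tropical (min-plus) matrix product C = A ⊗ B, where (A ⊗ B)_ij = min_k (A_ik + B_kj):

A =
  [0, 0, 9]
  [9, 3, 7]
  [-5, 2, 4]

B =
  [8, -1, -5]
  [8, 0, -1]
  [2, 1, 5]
A ⊗ B =
  [8, -1, -5]
  [9, 3, 2]
  [3, -6, -10]

Apply the min-plus product entry-by-entry:
  C[0][0] = min over k of (A[0][0] + B[0][0] = 0 + 8 = 8, A[0][1] + B[1][0] = 0 + 8 = 8, A[0][2] + B[2][0] = 9 + 2 = 11) = 8 (attained at k = 0)
  C[0][1] = min over k of (A[0][0] + B[0][1] = 0 + -1 = -1, A[0][1] + B[1][1] = 0 + 0 = 0, A[0][2] + B[2][1] = 9 + 1 = 10) = -1 (attained at k = 0)
  C[0][2] = min over k of (A[0][0] + B[0][2] = 0 + -5 = -5, A[0][1] + B[1][2] = 0 + -1 = -1, A[0][2] + B[2][2] = 9 + 5 = 14) = -5 (attained at k = 0)
  C[1][0] = min over k of (A[1][0] + B[0][0] = 9 + 8 = 17, A[1][1] + B[1][0] = 3 + 8 = 11, A[1][2] + B[2][0] = 7 + 2 = 9) = 9 (attained at k = 2)
  C[1][1] = min over k of (A[1][0] + B[0][1] = 9 + -1 = 8, A[1][1] + B[1][1] = 3 + 0 = 3, A[1][2] + B[2][1] = 7 + 1 = 8) = 3 (attained at k = 1)
  C[1][2] = min over k of (A[1][0] + B[0][2] = 9 + -5 = 4, A[1][1] + B[1][2] = 3 + -1 = 2, A[1][2] + B[2][2] = 7 + 5 = 12) = 2 (attained at k = 1)
  C[2][0] = min over k of (A[2][0] + B[0][0] = -5 + 8 = 3, A[2][1] + B[1][0] = 2 + 8 = 10, A[2][2] + B[2][0] = 4 + 2 = 6) = 3 (attained at k = 0)
  C[2][1] = min over k of (A[2][0] + B[0][1] = -5 + -1 = -6, A[2][1] + B[1][1] = 2 + 0 = 2, A[2][2] + B[2][1] = 4 + 1 = 5) = -6 (attained at k = 0)
  C[2][2] = min over k of (A[2][0] + B[0][2] = -5 + -5 = -10, A[2][1] + B[1][2] = 2 + -1 = 1, A[2][2] + B[2][2] = 4 + 5 = 9) = -10 (attained at k = 0)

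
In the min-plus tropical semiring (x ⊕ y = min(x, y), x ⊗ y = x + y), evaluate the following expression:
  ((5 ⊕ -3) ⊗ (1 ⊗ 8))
((5 ⊕ -3) ⊗ (1 ⊗ 8)) = 6

Expand innermost to outermost. Recall ⊕ takes the minimum of its arguments and ⊗ takes their sum. Working out the expression ((5 ⊕ -3) ⊗ (1 ⊗ 8)) gives 6.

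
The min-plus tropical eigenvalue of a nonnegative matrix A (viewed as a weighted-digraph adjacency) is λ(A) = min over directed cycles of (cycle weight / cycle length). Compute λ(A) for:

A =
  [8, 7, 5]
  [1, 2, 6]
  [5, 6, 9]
λ(A) = 2

Enumerate directed cycles and compute their means (weight / length). Sample:
  cycle 0 → 0: weight = 8, length = 1, mean = 8/1 ≈ 8.000
  cycle 1 → 1: weight = 2, length = 1, mean = 2/1 ≈ 2.000
  cycle 2 → 2: weight = 9, length = 1, mean = 9/1 ≈ 9.000
  cycle 0 → 1 → 0: weight = 8, length = 2, mean = 8/2 ≈ 4.000
  cycle 0 → 2 → 0: weight = 10, length = 2, mean = 10/2 ≈ 5.000
  cycle 1 → 0 → 1: weight = 8, length = 2, mean = 8/2 ≈ 4.000
Minimum mean = 2.000, attained e.g. along the cycle 1 → 1 with weight 2 and length 1. So λ(A) = 2/1 = 2.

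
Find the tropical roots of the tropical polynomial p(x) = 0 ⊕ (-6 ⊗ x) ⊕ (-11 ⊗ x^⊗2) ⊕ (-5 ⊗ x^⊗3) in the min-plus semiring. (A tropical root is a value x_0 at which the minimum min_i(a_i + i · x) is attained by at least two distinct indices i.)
Roots: {-6, 5, 6}

Each tropical root is a break point of the lower envelope of the lines y = a_i + i · x (there are 4 lines, with slopes 0, 1, ..., 3). Only the lines that attain the minimum somewhere contribute to roots; other lines are dominated. Here the surviving (envelope) indices are i = 3, i = 2, i = 1, i = 0.
Intersections between consecutive envelope lines give the roots: for adjacent envelope indices i < j the intersection is x = (a_i − a_j) / (j − i). Reading off the sorted break points: {-6, 5, 6}.
Verification: at each break x_0, at least two indices attain the minimum of min_i(a_i + i · x_0).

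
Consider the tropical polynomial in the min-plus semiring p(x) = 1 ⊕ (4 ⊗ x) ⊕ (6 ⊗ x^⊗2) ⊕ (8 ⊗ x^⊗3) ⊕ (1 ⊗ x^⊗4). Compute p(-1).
p(-1) = -3

A tropical monomial a ⊗ x^⊗i evaluates to a + i · x. Evaluating each term at x = -1:
  Term 0 contributes 1 + 0 · -1 = 1
  Term 1 contributes 4 + 1 · -1 = 3
  Term 2 contributes 6 + 2 · -1 = 4
  Term 3 contributes 8 + 3 · -1 = 5
  Term 4 contributes 1 + 4 · -1 = -3
p(-1) = ⊕ of these = min[1, 3, 4, 5, -3] = -3.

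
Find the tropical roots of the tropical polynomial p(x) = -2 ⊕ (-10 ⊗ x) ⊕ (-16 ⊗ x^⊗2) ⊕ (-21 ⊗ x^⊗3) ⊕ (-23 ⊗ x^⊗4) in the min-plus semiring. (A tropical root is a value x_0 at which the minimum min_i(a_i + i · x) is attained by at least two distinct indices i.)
Roots: {2, 5, 6, 8}

Each tropical root is a break point of the lower envelope of the lines y = a_i + i · x (there are 5 lines, with slopes 0, 1, ..., 4). Only the lines that attain the minimum somewhere contribute to roots; other lines are dominated. Here the surviving (envelope) indices are i = 4, i = 3, i = 2, i = 1, i = 0.
Intersections between consecutive envelope lines give the roots: for adjacent envelope indices i < j the intersection is x = (a_i − a_j) / (j − i). Reading off the sorted break points: {2, 5, 6, 8}.
Verification: at each break x_0, at least two indices attain the minimum of min_i(a_i + i · x_0).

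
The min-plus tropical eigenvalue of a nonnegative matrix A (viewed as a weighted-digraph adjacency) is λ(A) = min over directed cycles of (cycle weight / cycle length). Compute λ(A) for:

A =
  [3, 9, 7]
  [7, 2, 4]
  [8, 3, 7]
λ(A) = 2

Enumerate directed cycles and compute their means (weight / length). Sample:
  cycle 0 → 0: weight = 3, length = 1, mean = 3/1 ≈ 3.000
  cycle 1 → 1: weight = 2, length = 1, mean = 2/1 ≈ 2.000
  cycle 2 → 2: weight = 7, length = 1, mean = 7/1 ≈ 7.000
  cycle 0 → 1 → 0: weight = 16, length = 2, mean = 16/2 ≈ 8.000
  cycle 0 → 2 → 0: weight = 15, length = 2, mean = 15/2 ≈ 7.500
  cycle 1 → 0 → 1: weight = 16, length = 2, mean = 16/2 ≈ 8.000
Minimum mean = 2.000, attained e.g. along the cycle 1 → 1 with weight 2 and length 1. So λ(A) = 2/1 = 2.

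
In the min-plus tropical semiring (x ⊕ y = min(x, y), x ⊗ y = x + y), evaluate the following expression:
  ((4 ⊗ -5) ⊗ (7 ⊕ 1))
((4 ⊗ -5) ⊗ (7 ⊕ 1)) = 0

Expand innermost to outermost. Recall ⊕ takes the minimum of its arguments and ⊗ takes their sum. Working out the expression ((4 ⊗ -5) ⊗ (7 ⊕ 1)) gives 0.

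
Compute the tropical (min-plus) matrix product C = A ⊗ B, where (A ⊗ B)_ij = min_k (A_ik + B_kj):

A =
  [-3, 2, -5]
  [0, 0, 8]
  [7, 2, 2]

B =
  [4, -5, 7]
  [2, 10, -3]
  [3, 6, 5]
A ⊗ B =
  [-2, -8, -1]
  [2, -5, -3]
  [4, 2, -1]

Apply the min-plus product entry-by-entry:
  C[0][0] = min over k of (A[0][0] + B[0][0] = -3 + 4 = 1, A[0][1] + B[1][0] = 2 + 2 = 4, A[0][2] + B[2][0] = -5 + 3 = -2) = -2 (attained at k = 2)
  C[0][1] = min over k of (A[0][0] + B[0][1] = -3 + -5 = -8, A[0][1] + B[1][1] = 2 + 10 = 12, A[0][2] + B[2][1] = -5 + 6 = 1) = -8 (attained at k = 0)
  C[0][2] = min over k of (A[0][0] + B[0][2] = -3 + 7 = 4, A[0][1] + B[1][2] = 2 + -3 = -1, A[0][2] + B[2][2] = -5 + 5 = 0) = -1 (attained at k = 1)
  C[1][0] = min over k of (A[1][0] + B[0][0] = 0 + 4 = 4, A[1][1] + B[1][0] = 0 + 2 = 2, A[1][2] + B[2][0] = 8 + 3 = 11) = 2 (attained at k = 1)
  C[1][1] = min over k of (A[1][0] + B[0][1] = 0 + -5 = -5, A[1][1] + B[1][1] = 0 + 10 = 10, A[1][2] + B[2][1] = 8 + 6 = 14) = -5 (attained at k = 0)
  C[1][2] = min over k of (A[1][0] + B[0][2] = 0 + 7 = 7, A[1][1] + B[1][2] = 0 + -3 = -3, A[1][2] + B[2][2] = 8 + 5 = 13) = -3 (attained at k = 1)
  C[2][0] = min over k of (A[2][0] + B[0][0] = 7 + 4 = 11, A[2][1] + B[1][0] = 2 + 2 = 4, A[2][2] + B[2][0] = 2 + 3 = 5) = 4 (attained at k = 1)
  C[2][1] = min over k of (A[2][0] + B[0][1] = 7 + -5 = 2, A[2][1] + B[1][1] = 2 + 10 = 12, A[2][2] + B[2][1] = 2 + 6 = 8) = 2 (attained at k = 0)
  C[2][2] = min over k of (A[2][0] + B[0][2] = 7 + 7 = 14, A[2][1] + B[1][2] = 2 + -3 = -1, A[2][2] + B[2][2] = 2 + 5 = 7) = -1 (attained at k = 1)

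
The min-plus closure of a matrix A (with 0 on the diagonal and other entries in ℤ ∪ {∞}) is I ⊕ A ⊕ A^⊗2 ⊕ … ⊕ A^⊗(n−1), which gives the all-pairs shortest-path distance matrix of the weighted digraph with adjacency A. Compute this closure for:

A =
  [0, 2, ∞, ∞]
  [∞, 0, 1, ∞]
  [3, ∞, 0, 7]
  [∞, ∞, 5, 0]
Closure =
  [0, 2, 3, 10]
  [4, 0, 1, 8]
  [3, 5, 0, 7]
  [8, 10, 5, 0]

This is the Floyd-Warshall all-pairs shortest-path computation. For each intermediate vertex k = 0, 1, …, 3, update dist[i][j] ← min(dist[i][j], dist[i][k] + dist[k][j]). The final matrix gives, for each (i, j), the minimum total weight of any directed path from i to j (possibly empty when i = j).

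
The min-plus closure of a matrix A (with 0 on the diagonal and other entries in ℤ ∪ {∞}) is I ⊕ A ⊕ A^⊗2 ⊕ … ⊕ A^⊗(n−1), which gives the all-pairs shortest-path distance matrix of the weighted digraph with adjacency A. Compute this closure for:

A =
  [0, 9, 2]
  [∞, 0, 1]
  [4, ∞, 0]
Closure =
  [0, 9, 2]
  [5, 0, 1]
  [4, 13, 0]

This is the Floyd-Warshall all-pairs shortest-path computation. For each intermediate vertex k = 0, 1, …, 2, update dist[i][j] ← min(dist[i][j], dist[i][k] + dist[k][j]). The final matrix gives, for each (i, j), the minimum total weight of any directed path from i to j (possibly empty when i = j).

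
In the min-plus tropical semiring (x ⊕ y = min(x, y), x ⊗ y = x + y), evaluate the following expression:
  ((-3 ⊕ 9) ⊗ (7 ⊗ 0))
((-3 ⊕ 9) ⊗ (7 ⊗ 0)) = 4

Expand innermost to outermost. Recall ⊕ takes the minimum of its arguments and ⊗ takes their sum. Working out the expression ((-3 ⊕ 9) ⊗ (7 ⊗ 0)) gives 4.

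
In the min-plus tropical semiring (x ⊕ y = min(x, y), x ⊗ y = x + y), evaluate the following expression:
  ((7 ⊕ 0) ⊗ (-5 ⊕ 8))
((7 ⊕ 0) ⊗ (-5 ⊕ 8)) = -5

Expand innermost to outermost. Recall ⊕ takes the minimum of its arguments and ⊗ takes their sum. Working out the expression ((7 ⊕ 0) ⊗ (-5 ⊕ 8)) gives -5.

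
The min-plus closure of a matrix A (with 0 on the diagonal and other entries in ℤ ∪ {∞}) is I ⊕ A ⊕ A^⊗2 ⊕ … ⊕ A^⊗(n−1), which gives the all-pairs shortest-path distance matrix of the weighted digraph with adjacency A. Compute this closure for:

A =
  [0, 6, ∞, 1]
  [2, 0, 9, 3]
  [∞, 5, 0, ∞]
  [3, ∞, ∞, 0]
Closure =
  [0, 6, 15, 1]
  [2, 0, 9, 3]
  [7, 5, 0, 8]
  [3, 9, 18, 0]

This is the Floyd-Warshall all-pairs shortest-path computation. For each intermediate vertex k = 0, 1, …, 3, update dist[i][j] ← min(dist[i][j], dist[i][k] + dist[k][j]). The final matrix gives, for each (i, j), the minimum total weight of any directed path from i to j (possibly empty when i = j).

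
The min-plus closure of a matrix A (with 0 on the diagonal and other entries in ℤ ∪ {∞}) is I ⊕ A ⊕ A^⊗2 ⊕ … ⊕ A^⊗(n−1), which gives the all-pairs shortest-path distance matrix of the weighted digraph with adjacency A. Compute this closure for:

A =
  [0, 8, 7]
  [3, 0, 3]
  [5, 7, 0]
Closure =
  [0, 8, 7]
  [3, 0, 3]
  [5, 7, 0]

This is the Floyd-Warshall all-pairs shortest-path computation. For each intermediate vertex k = 0, 1, …, 2, update dist[i][j] ← min(dist[i][j], dist[i][k] + dist[k][j]). The final matrix gives, for each (i, j), the minimum total weight of any directed path from i to j (possibly empty when i = j).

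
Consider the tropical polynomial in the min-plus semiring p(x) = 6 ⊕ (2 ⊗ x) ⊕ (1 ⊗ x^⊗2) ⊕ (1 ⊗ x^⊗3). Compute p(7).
p(7) = 6

A tropical monomial a ⊗ x^⊗i evaluates to a + i · x. Evaluating each term at x = 7:
  Term 0 contributes 6 + 0 · 7 = 6
  Term 1 contributes 2 + 1 · 7 = 9
  Term 2 contributes 1 + 2 · 7 = 15
  Term 3 contributes 1 + 3 · 7 = 22
p(7) = ⊕ of these = min[6, 9, 15, 22] = 6.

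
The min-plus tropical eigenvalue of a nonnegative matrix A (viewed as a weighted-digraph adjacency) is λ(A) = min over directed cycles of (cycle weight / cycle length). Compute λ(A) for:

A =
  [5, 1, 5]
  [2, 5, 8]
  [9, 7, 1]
λ(A) = 1

Enumerate directed cycles and compute their means (weight / length). Sample:
  cycle 0 → 0: weight = 5, length = 1, mean = 5/1 ≈ 5.000
  cycle 1 → 1: weight = 5, length = 1, mean = 5/1 ≈ 5.000
  cycle 2 → 2: weight = 1, length = 1, mean = 1/1 ≈ 1.000
  cycle 0 → 1 → 0: weight = 3, length = 2, mean = 3/2 ≈ 1.500
  cycle 0 → 2 → 0: weight = 14, length = 2, mean = 14/2 ≈ 7.000
  cycle 1 → 0 → 1: weight = 3, length = 2, mean = 3/2 ≈ 1.500
Minimum mean = 1.000, attained e.g. along the cycle 2 → 2 with weight 1 and length 1. So λ(A) = 1/1 = 1.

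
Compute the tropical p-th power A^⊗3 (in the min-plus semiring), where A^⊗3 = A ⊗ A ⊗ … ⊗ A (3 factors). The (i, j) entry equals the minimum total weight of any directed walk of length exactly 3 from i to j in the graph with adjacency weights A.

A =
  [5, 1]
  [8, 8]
A^⊗3 =
  [14, 10]
  [17, 14]

Each entry (A^⊗3)_ij equals the minimum over all length-3 walks i = v_0 → v_1 → … → v_3 = j of Σ_t A[v_t][v_{t+1}]. For example, for (i, j) = (0, 1) we minimise over 4 possible intermediate vertex sequences; the minimum is 10, attained along the walk 0 → 1 → 0 → 1.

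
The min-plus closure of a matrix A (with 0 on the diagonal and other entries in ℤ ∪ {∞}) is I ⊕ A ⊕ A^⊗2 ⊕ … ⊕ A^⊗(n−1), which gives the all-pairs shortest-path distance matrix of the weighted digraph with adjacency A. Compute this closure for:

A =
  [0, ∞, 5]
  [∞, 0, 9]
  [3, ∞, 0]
Closure =
  [0, ∞, 5]
  [12, 0, 9]
  [3, ∞, 0]

This is the Floyd-Warshall all-pairs shortest-path computation. For each intermediate vertex k = 0, 1, …, 2, update dist[i][j] ← min(dist[i][j], dist[i][k] + dist[k][j]). The final matrix gives, for each (i, j), the minimum total weight of any directed path from i to j (possibly empty when i = j).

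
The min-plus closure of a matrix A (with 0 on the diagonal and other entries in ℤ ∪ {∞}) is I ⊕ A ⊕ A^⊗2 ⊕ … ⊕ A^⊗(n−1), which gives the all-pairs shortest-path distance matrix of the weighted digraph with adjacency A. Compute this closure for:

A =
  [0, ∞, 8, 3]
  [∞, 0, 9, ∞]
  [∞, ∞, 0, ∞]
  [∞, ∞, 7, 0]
Closure =
  [0, ∞, 8, 3]
  [∞, 0, 9, ∞]
  [∞, ∞, 0, ∞]
  [∞, ∞, 7, 0]

This is the Floyd-Warshall all-pairs shortest-path computation. For each intermediate vertex k = 0, 1, …, 3, update dist[i][j] ← min(dist[i][j], dist[i][k] + dist[k][j]). The final matrix gives, for each (i, j), the minimum total weight of any directed path from i to j (possibly empty when i = j).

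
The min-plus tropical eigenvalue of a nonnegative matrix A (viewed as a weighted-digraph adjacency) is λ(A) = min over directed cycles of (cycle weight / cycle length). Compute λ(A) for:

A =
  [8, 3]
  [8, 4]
λ(A) = 4

Enumerate directed cycles and compute their means (weight / length). Sample:
  cycle 0 → 0: weight = 8, length = 1, mean = 8/1 ≈ 8.000
  cycle 1 → 1: weight = 4, length = 1, mean = 4/1 ≈ 4.000
  cycle 0 → 1 → 0: weight = 11, length = 2, mean = 11/2 ≈ 5.500
  cycle 1 → 0 → 1: weight = 11, length = 2, mean = 11/2 ≈ 5.500
Minimum mean = 4.000, attained e.g. along the cycle 1 → 1 with weight 4 and length 1. So λ(A) = 4/1 = 4.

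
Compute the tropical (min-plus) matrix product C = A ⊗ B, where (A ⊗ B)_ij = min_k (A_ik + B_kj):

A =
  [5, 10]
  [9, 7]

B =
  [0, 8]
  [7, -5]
A ⊗ B =
  [5, 5]
  [9, 2]

Apply the min-plus product entry-by-entry:
  C[0][0] = min over k of (A[0][0] + B[0][0] = 5 + 0 = 5, A[0][1] + B[1][0] = 10 + 7 = 17) = 5 (attained at k = 0)
  C[0][1] = min over k of (A[0][0] + B[0][1] = 5 + 8 = 13, A[0][1] + B[1][1] = 10 + -5 = 5) = 5 (attained at k = 1)
  C[1][0] = min over k of (A[1][0] + B[0][0] = 9 + 0 = 9, A[1][1] + B[1][0] = 7 + 7 = 14) = 9 (attained at k = 0)
  C[1][1] = min over k of (A[1][0] + B[0][1] = 9 + 8 = 17, A[1][1] + B[1][1] = 7 + -5 = 2) = 2 (attained at k = 1)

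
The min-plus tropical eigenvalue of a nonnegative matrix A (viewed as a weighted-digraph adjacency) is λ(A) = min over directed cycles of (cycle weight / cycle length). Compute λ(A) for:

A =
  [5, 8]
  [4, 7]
λ(A) = 5

Enumerate directed cycles and compute their means (weight / length). Sample:
  cycle 0 → 0: weight = 5, length = 1, mean = 5/1 ≈ 5.000
  cycle 1 → 1: weight = 7, length = 1, mean = 7/1 ≈ 7.000
  cycle 0 → 1 → 0: weight = 12, length = 2, mean = 12/2 ≈ 6.000
  cycle 1 → 0 → 1: weight = 12, length = 2, mean = 12/2 ≈ 6.000
Minimum mean = 5.000, attained e.g. along the cycle 0 → 0 with weight 5 and length 1. So λ(A) = 5/1 = 5.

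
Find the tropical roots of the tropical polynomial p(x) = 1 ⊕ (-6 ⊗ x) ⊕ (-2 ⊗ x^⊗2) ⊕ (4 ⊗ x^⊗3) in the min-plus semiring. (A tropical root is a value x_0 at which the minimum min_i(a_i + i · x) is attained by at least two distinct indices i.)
Roots: {-6, -4, 7}

Each tropical root is a break point of the lower envelope of the lines y = a_i + i · x (there are 4 lines, with slopes 0, 1, ..., 3). Only the lines that attain the minimum somewhere contribute to roots; other lines are dominated. Here the surviving (envelope) indices are i = 3, i = 2, i = 1, i = 0.
Intersections between consecutive envelope lines give the roots: for adjacent envelope indices i < j the intersection is x = (a_i − a_j) / (j − i). Reading off the sorted break points: {-6, -4, 7}.
Verification: at each break x_0, at least two indices attain the minimum of min_i(a_i + i · x_0).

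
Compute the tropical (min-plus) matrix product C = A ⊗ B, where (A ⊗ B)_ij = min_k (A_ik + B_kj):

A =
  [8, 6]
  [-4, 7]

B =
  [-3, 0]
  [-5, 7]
A ⊗ B =
  [1, 8]
  [-7, -4]

Apply the min-plus product entry-by-entry:
  C[0][0] = min over k of (A[0][0] + B[0][0] = 8 + -3 = 5, A[0][1] + B[1][0] = 6 + -5 = 1) = 1 (attained at k = 1)
  C[0][1] = min over k of (A[0][0] + B[0][1] = 8 + 0 = 8, A[0][1] + B[1][1] = 6 + 7 = 13) = 8 (attained at k = 0)
  C[1][0] = min over k of (A[1][0] + B[0][0] = -4 + -3 = -7, A[1][1] + B[1][0] = 7 + -5 = 2) = -7 (attained at k = 0)
  C[1][1] = min over k of (A[1][0] + B[0][1] = -4 + 0 = -4, A[1][1] + B[1][1] = 7 + 7 = 14) = -4 (attained at k = 0)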